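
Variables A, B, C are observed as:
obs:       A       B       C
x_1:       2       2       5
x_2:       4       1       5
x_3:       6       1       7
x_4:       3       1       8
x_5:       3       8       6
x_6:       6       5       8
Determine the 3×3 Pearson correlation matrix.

Step 1 — column means:
  mean(A) = (2 + 4 + 6 + 3 + 3 + 6) / 6 = 24/6 = 4
  mean(B) = (2 + 1 + 1 + 1 + 8 + 5) / 6 = 18/6 = 3
  mean(C) = (5 + 5 + 7 + 8 + 6 + 8) / 6 = 39/6 = 6.5

Step 2 — sample variances and covariances s[i,j] = (1/(n-1)) · Σ_k (x_{k,i} - mean_i) · (x_{k,j} - mean_j), with n-1 = 5:
  s[A,A] = ((-2)·(-2) + (0)·(0) + (2)·(2) + (-1)·(-1) + (-1)·(-1) + (2)·(2)) / 5 = 14/5 = 2.8
  s[A,B] = ((-2)·(-1) + (0)·(-2) + (2)·(-2) + (-1)·(-2) + (-1)·(5) + (2)·(2)) / 5 = -1/5 = -0.2
  s[A,C] = ((-2)·(-1.5) + (0)·(-1.5) + (2)·(0.5) + (-1)·(1.5) + (-1)·(-0.5) + (2)·(1.5)) / 5 = 6/5 = 1.2
  s[B,B] = ((-1)·(-1) + (-2)·(-2) + (-2)·(-2) + (-2)·(-2) + (5)·(5) + (2)·(2)) / 5 = 42/5 = 8.4
  s[B,C] = ((-1)·(-1.5) + (-2)·(-1.5) + (-2)·(0.5) + (-2)·(1.5) + (5)·(-0.5) + (2)·(1.5)) / 5 = 1/5 = 0.2
  s[C,C] = ((-1.5)·(-1.5) + (-1.5)·(-1.5) + (0.5)·(0.5) + (1.5)·(1.5) + (-0.5)·(-0.5) + (1.5)·(1.5)) / 5 = 9.5/5 = 1.9
  Sample standard deviations s_i = √(s[i,i]):
  s(A) = √(2.8) = 1.6733
  s(B) = √(8.4) = 2.8983
  s(C) = √(1.9) = 1.3784

Step 3 — r_{ij} = s_{ij} / (s_i · s_j):
  r[A,A] = 1 (diagonal).
  r[A,B] = -0.2 / (1.6733 · 2.8983) = -0.2 / 4.8497 = -0.0412
  r[A,C] = 1.2 / (1.6733 · 1.3784) = 1.2 / 2.3065 = 0.5203
  r[B,B] = 1 (diagonal).
  r[B,C] = 0.2 / (2.8983 · 1.3784) = 0.2 / 3.995 = 0.0501
  r[C,C] = 1 (diagonal).

R is symmetric with unit diagonal. Assembling:

R = [[1, -0.0412, 0.5203],
 [-0.0412, 1, 0.0501],
 [0.5203, 0.0501, 1]]


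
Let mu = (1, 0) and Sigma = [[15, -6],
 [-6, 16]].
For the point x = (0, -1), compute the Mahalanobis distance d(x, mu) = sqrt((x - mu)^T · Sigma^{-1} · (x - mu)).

Step 1 — centre the observation: (x - mu) = (-1, -1).

Step 2 — invert Sigma. det(Sigma) = 15·16 - (-6)² = 204.
  Sigma^{-1} = (1/det) · [[d, -b], [-b, a]] = [[0.0784, 0.0294],
 [0.0294, 0.0735]].

Step 3 — form the quadratic (x - mu)^T · Sigma^{-1} · (x - mu):
  Sigma^{-1} · (x - mu) = (-0.1078, -0.1029).
  (x - mu)^T · [Sigma^{-1} · (x - mu)] = (-1)·(-0.1078) + (-1)·(-0.1029) = 0.2108.

Step 4 — take square root: d = √(0.2108) ≈ 0.4591.

d(x, mu) = √(0.2108) ≈ 0.4591


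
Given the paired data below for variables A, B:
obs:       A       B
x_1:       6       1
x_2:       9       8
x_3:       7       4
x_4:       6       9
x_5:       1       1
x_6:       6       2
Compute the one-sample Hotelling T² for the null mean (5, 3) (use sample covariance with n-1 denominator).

Step 1 — sample mean vector:
  mean(A) = (6 + 9 + 7 + 6 + 1 + 6) / 6 = 35/6 = 5.8333
  mean(B) = (1 + 8 + 4 + 9 + 1 + 2) / 6 = 25/6 = 4.1667
  x̄ = (5.8333, 4.1667),  deviation x̄ - mu_0 = (5.8333, 4.1667) - (5, 3) = (0.8333, 1.1667).

Step 2 — sample covariance matrix, S[i,j] = (1/(n-1)) · Σ_k (x_{k,i} - mean_i) · (x_{k,j} - mean_j), divisor n-1 = 5:
  S[A,A] = ((0.1667)·(0.1667) + (3.1667)·(3.1667) + (1.1667)·(1.1667) + (0.1667)·(0.1667) + (-4.8333)·(-4.8333) + (0.1667)·(0.1667)) / 5 = 34.8333/5 = 6.9667
  S[A,B] = ((0.1667)·(-3.1667) + (3.1667)·(3.8333) + (1.1667)·(-0.1667) + (0.1667)·(4.8333) + (-4.8333)·(-3.1667) + (0.1667)·(-2.1667)) / 5 = 27.1667/5 = 5.4333
  S[B,B] = ((-3.1667)·(-3.1667) + (3.8333)·(3.8333) + (-0.1667)·(-0.1667) + (4.8333)·(4.8333) + (-3.1667)·(-3.1667) + (-2.1667)·(-2.1667)) / 5 = 62.8333/5 = 12.5667
  S = [[6.9667, 5.4333],
 [5.4333, 12.5667]].

Step 3 — invert S. det(S) = 6.9667·12.5667 - (5.4333)² = 58.0267.
  S^{-1} = (1/det) · [[d, -b], [-b, a]] = [[0.2166, -0.0936],
 [-0.0936, 0.1201]].

Step 4 — quadratic form (x̄ - mu_0)^T · S^{-1} · (x̄ - mu_0):
  S^{-1} · (x̄ - mu_0) = (0.0712, 0.062),
  (x̄ - mu_0)^T · [...] = (0.8333)·(0.0712) + (1.1667)·(0.062) = 0.1317.

Step 5 — scale by n: T² = 6 · 0.1317 = 0.7904.

T² ≈ 0.7904


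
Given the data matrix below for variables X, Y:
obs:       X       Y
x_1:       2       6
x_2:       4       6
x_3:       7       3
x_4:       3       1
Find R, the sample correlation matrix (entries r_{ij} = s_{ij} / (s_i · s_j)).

Step 1 — column means:
  mean(X) = (2 + 4 + 7 + 3) / 4 = 16/4 = 4
  mean(Y) = (6 + 6 + 3 + 1) / 4 = 16/4 = 4

Step 2 — sample variances and covariances s[i,j] = (1/(n-1)) · Σ_k (x_{k,i} - mean_i) · (x_{k,j} - mean_j), with n-1 = 3:
  s[X,X] = ((-2)·(-2) + (0)·(0) + (3)·(3) + (-1)·(-1)) / 3 = 14/3 = 4.6667
  s[X,Y] = ((-2)·(2) + (0)·(2) + (3)·(-1) + (-1)·(-3)) / 3 = -4/3 = -1.3333
  s[Y,Y] = ((2)·(2) + (2)·(2) + (-1)·(-1) + (-3)·(-3)) / 3 = 18/3 = 6
  Sample standard deviations s_i = √(s[i,i]):
  s(X) = √(4.6667) = 2.1602
  s(Y) = √(6) = 2.4495

Step 3 — r_{ij} = s_{ij} / (s_i · s_j):
  r[X,X] = 1 (diagonal).
  r[X,Y] = -1.3333 / (2.1602 · 2.4495) = -1.3333 / 5.2915 = -0.252
  r[Y,Y] = 1 (diagonal).

R is symmetric with unit diagonal. Assembling:

R = [[1, -0.252],
 [-0.252, 1]]


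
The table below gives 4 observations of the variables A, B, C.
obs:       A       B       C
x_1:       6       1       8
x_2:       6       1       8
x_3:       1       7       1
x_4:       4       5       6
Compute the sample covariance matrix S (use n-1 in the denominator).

Step 1 — column means:
  mean(A) = (6 + 6 + 1 + 4) / 4 = 17/4 = 4.25
  mean(B) = (1 + 1 + 7 + 5) / 4 = 14/4 = 3.5
  mean(C) = (8 + 8 + 1 + 6) / 4 = 23/4 = 5.75

Step 2 — sample covariance S[i,j] = (1/(n-1)) · Σ_k (x_{k,i} - mean_i) · (x_{k,j} - mean_j), with n-1 = 3.
  S[A,A] = ((1.75)·(1.75) + (1.75)·(1.75) + (-3.25)·(-3.25) + (-0.25)·(-0.25)) / 3 = 16.75/3 = 5.5833
  S[A,B] = ((1.75)·(-2.5) + (1.75)·(-2.5) + (-3.25)·(3.5) + (-0.25)·(1.5)) / 3 = -20.5/3 = -6.8333
  S[A,C] = ((1.75)·(2.25) + (1.75)·(2.25) + (-3.25)·(-4.75) + (-0.25)·(0.25)) / 3 = 23.25/3 = 7.75
  S[B,B] = ((-2.5)·(-2.5) + (-2.5)·(-2.5) + (3.5)·(3.5) + (1.5)·(1.5)) / 3 = 27/3 = 9
  S[B,C] = ((-2.5)·(2.25) + (-2.5)·(2.25) + (3.5)·(-4.75) + (1.5)·(0.25)) / 3 = -27.5/3 = -9.1667
  S[C,C] = ((2.25)·(2.25) + (2.25)·(2.25) + (-4.75)·(-4.75) + (0.25)·(0.25)) / 3 = 32.75/3 = 10.9167

S is symmetric (S[j,i] = S[i,j]). Assembling:

S = [[5.5833, -6.8333, 7.75],
 [-6.8333, 9, -9.1667],
 [7.75, -9.1667, 10.9167]]


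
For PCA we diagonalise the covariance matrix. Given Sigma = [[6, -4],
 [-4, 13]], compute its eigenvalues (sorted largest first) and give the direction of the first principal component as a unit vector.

Step 1 — characteristic polynomial of 2×2 Sigma:
  det(Sigma - λI) = λ² - trace · λ + det = 0.
  trace = 6 + 13 = 19, det = 6·13 - (-4)² = 62.
Step 2 — discriminant:
  Δ = trace² - 4·det = 361 - 248 = 113.
Step 3 — eigenvalues:
  λ = (trace ± √Δ)/2 = (19 ± 10.6301)/2,
  λ_1 = 14.8151,  λ_2 = 4.1849.

Step 4 — unit eigenvector for λ_1: solve (Sigma - λ_1 I)v = 0. First row:
  (6 - 14.8151)·v_x + (-4)·v_y = 0, i.e. (-8.8151)·v_x + (-4)·v_y = 0,
  so v ∝ (b, λ_1 - a) = (-4, 8.8151); multiply by -1 so the first entry is positive: u = (4, -8.8151).
  ||u|| = √((4)² + (-8.8151)²) = √(93.7055) ≈ 9.6802,
  v_1 = u/||u|| ≈ (0.4132, -0.9106) (||v_1|| = 1).

λ_1 = 14.8151,  λ_2 = 4.1849;  v_1 ≈ (0.4132, -0.9106)


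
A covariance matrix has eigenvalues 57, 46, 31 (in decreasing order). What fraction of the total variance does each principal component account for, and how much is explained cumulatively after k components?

Step 1 — total variance = trace(Sigma) = Σ λ_i = 57 + 46 + 31 = 134.

Step 2 — fraction explained by component i = λ_i / Σ λ:
  PC1: 57/134 = 0.4254
  PC2: 46/134 = 0.3433
  PC3: 31/134 = 0.2313

Step 3 — cumulative fraction after k components = (λ_1 + ... + λ_k) / Σ λ:
  k = 1: 57/134 = 0.4254
  k = 2: (57 + 46)/134 = 103/134 = 0.7687
  k = 3: (57 + 46 + 31)/134 = 134/134 = 1

Summary (fraction, with percent):

explained: PC1 0.4254 (42.54%), PC2 0.3433 (34.33%), PC3 0.2313 (23.13%);  cumulative: 0.4254, 0.7687, 1


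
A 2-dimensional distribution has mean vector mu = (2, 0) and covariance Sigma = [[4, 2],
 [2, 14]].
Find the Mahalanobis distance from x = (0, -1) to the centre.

Step 1 — centre the observation: (x - mu) = (-2, -1).

Step 2 — invert Sigma. det(Sigma) = 4·14 - (2)² = 52.
  Sigma^{-1} = (1/det) · [[d, -b], [-b, a]] = [[0.2692, -0.0385],
 [-0.0385, 0.0769]].

Step 3 — form the quadratic (x - mu)^T · Sigma^{-1} · (x - mu):
  Sigma^{-1} · (x - mu) = (-0.5, 0).
  (x - mu)^T · [Sigma^{-1} · (x - mu)] = (-2)·(-0.5) + (-1)·(0) = 1.

Step 4 — take square root: d = √(1) ≈ 1.

d(x, mu) = √(1) ≈ 1


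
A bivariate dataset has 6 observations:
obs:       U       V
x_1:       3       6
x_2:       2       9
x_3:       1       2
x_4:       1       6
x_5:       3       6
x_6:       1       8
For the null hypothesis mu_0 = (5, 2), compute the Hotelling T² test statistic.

Step 1 — sample mean vector:
  mean(U) = (3 + 2 + 1 + 1 + 3 + 1) / 6 = 11/6 = 1.8333
  mean(V) = (6 + 9 + 2 + 6 + 6 + 8) / 6 = 37/6 = 6.1667
  x̄ = (1.8333, 6.1667),  deviation x̄ - mu_0 = (1.8333, 6.1667) - (5, 2) = (-3.1667, 4.1667).

Step 2 — sample covariance matrix, S[i,j] = (1/(n-1)) · Σ_k (x_{k,i} - mean_i) · (x_{k,j} - mean_j), divisor n-1 = 5:
  S[U,U] = ((1.1667)·(1.1667) + (0.1667)·(0.1667) + (-0.8333)·(-0.8333) + (-0.8333)·(-0.8333) + (1.1667)·(1.1667) + (-0.8333)·(-0.8333)) / 5 = 4.8333/5 = 0.9667
  S[U,V] = ((1.1667)·(-0.1667) + (0.1667)·(2.8333) + (-0.8333)·(-4.1667) + (-0.8333)·(-0.1667) + (1.1667)·(-0.1667) + (-0.8333)·(1.8333)) / 5 = 2.1667/5 = 0.4333
  S[V,V] = ((-0.1667)·(-0.1667) + (2.8333)·(2.8333) + (-4.1667)·(-4.1667) + (-0.1667)·(-0.1667) + (-0.1667)·(-0.1667) + (1.8333)·(1.8333)) / 5 = 28.8333/5 = 5.7667
  S = [[0.9667, 0.4333],
 [0.4333, 5.7667]].

Step 3 — invert S. det(S) = 0.9667·5.7667 - (0.4333)² = 5.3867.
  S^{-1} = (1/det) · [[d, -b], [-b, a]] = [[1.0705, -0.0804],
 [-0.0804, 0.1795]].

Step 4 — quadratic form (x̄ - mu_0)^T · S^{-1} · (x̄ - mu_0):
  S^{-1} · (x̄ - mu_0) = (-3.7252, 1.0025),
  (x̄ - mu_0)^T · [...] = (-3.1667)·(-3.7252) + (4.1667)·(1.0025) = 15.9736.

Step 5 — scale by n: T² = 6 · 15.9736 = 95.8416.

T² ≈ 95.8416


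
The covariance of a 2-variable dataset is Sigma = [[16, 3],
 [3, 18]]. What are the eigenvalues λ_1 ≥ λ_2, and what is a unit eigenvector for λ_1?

Step 1 — characteristic polynomial of 2×2 Sigma:
  det(Sigma - λI) = λ² - trace · λ + det = 0.
  trace = 16 + 18 = 34, det = 16·18 - (3)² = 279.
Step 2 — discriminant:
  Δ = trace² - 4·det = 1156 - 1116 = 40.
Step 3 — eigenvalues:
  λ = (trace ± √Δ)/2 = (34 ± 6.3246)/2,
  λ_1 = 20.1623,  λ_2 = 13.8377.

Step 4 — unit eigenvector for λ_1: solve (Sigma - λ_1 I)v = 0. First row:
  (16 - 20.1623)·v_x + (3)·v_y = 0, i.e. (-4.1623)·v_x + (3)·v_y = 0,
  so v ∝ (b, λ_1 - a) = (3, 4.1623) = u.
  ||u|| = √((3)² + (4.1623)²) = √(26.3246) ≈ 5.1307,
  v_1 = u/||u|| ≈ (0.5847, 0.8112) (||v_1|| = 1).

λ_1 = 20.1623,  λ_2 = 13.8377;  v_1 ≈ (0.5847, 0.8112)


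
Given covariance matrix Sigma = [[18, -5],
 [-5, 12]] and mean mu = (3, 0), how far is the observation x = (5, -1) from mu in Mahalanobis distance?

Step 1 — centre the observation: (x - mu) = (2, -1).

Step 2 — invert Sigma. det(Sigma) = 18·12 - (-5)² = 191.
  Sigma^{-1} = (1/det) · [[d, -b], [-b, a]] = [[0.0628, 0.0262],
 [0.0262, 0.0942]].

Step 3 — form the quadratic (x - mu)^T · Sigma^{-1} · (x - mu):
  Sigma^{-1} · (x - mu) = (0.0995, -0.0419).
  (x - mu)^T · [Sigma^{-1} · (x - mu)] = (2)·(0.0995) + (-1)·(-0.0419) = 0.2408.

Step 4 — take square root: d = √(0.2408) ≈ 0.4908.

d(x, mu) = √(0.2408) ≈ 0.4908


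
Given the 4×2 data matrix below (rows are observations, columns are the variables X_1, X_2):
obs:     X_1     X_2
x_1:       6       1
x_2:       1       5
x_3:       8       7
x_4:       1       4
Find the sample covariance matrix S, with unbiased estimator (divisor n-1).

Step 1 — column means:
  mean(X_1) = (6 + 1 + 8 + 1) / 4 = 16/4 = 4
  mean(X_2) = (1 + 5 + 7 + 4) / 4 = 17/4 = 4.25

Step 2 — sample covariance S[i,j] = (1/(n-1)) · Σ_k (x_{k,i} - mean_i) · (x_{k,j} - mean_j), with n-1 = 3.
  S[X_1,X_1] = ((2)·(2) + (-3)·(-3) + (4)·(4) + (-3)·(-3)) / 3 = 38/3 = 12.6667
  S[X_1,X_2] = ((2)·(-3.25) + (-3)·(0.75) + (4)·(2.75) + (-3)·(-0.25)) / 3 = 3/3 = 1
  S[X_2,X_2] = ((-3.25)·(-3.25) + (0.75)·(0.75) + (2.75)·(2.75) + (-0.25)·(-0.25)) / 3 = 18.75/3 = 6.25

S is symmetric (S[j,i] = S[i,j]). Assembling:

S = [[12.6667, 1],
 [1, 6.25]]


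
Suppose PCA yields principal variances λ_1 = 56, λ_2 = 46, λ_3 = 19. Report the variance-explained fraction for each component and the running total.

Step 1 — total variance = trace(Sigma) = Σ λ_i = 56 + 46 + 19 = 121.

Step 2 — fraction explained by component i = λ_i / Σ λ:
  PC1: 56/121 = 0.4628
  PC2: 46/121 = 0.3802
  PC3: 19/121 = 0.157

Step 3 — cumulative fraction after k components = (λ_1 + ... + λ_k) / Σ λ:
  k = 1: 56/121 = 0.4628
  k = 2: (56 + 46)/121 = 102/121 = 0.843
  k = 3: (56 + 46 + 19)/121 = 121/121 = 1

Summary (fraction, with percent):

explained: PC1 0.4628 (46.28%), PC2 0.3802 (38.02%), PC3 0.157 (15.7%);  cumulative: 0.4628, 0.843, 1


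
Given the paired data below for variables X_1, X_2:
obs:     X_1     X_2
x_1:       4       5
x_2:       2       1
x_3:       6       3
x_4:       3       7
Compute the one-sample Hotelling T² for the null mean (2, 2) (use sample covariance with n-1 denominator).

Step 1 — sample mean vector:
  mean(X_1) = (4 + 2 + 6 + 3) / 4 = 15/4 = 3.75
  mean(X_2) = (5 + 1 + 3 + 7) / 4 = 16/4 = 4
  x̄ = (3.75, 4),  deviation x̄ - mu_0 = (3.75, 4) - (2, 2) = (1.75, 2).

Step 2 — sample covariance matrix, S[i,j] = (1/(n-1)) · Σ_k (x_{k,i} - mean_i) · (x_{k,j} - mean_j), divisor n-1 = 3:
  S[X_1,X_1] = ((0.25)·(0.25) + (-1.75)·(-1.75) + (2.25)·(2.25) + (-0.75)·(-0.75)) / 3 = 8.75/3 = 2.9167
  S[X_1,X_2] = ((0.25)·(1) + (-1.75)·(-3) + (2.25)·(-1) + (-0.75)·(3)) / 3 = 1/3 = 0.3333
  S[X_2,X_2] = ((1)·(1) + (-3)·(-3) + (-1)·(-1) + (3)·(3)) / 3 = 20/3 = 6.6667
  S = [[2.9167, 0.3333],
 [0.3333, 6.6667]].

Step 3 — invert S. det(S) = 2.9167·6.6667 - (0.3333)² = 19.3333.
  S^{-1} = (1/det) · [[d, -b], [-b, a]] = [[0.3448, -0.0172],
 [-0.0172, 0.1509]].

Step 4 — quadratic form (x̄ - mu_0)^T · S^{-1} · (x̄ - mu_0):
  S^{-1} · (x̄ - mu_0) = (0.569, 0.2716),
  (x̄ - mu_0)^T · [...] = (1.75)·(0.569) + (2)·(0.2716) = 1.5388.

Step 5 — scale by n: T² = 4 · 1.5388 = 6.1552.

T² ≈ 6.1552


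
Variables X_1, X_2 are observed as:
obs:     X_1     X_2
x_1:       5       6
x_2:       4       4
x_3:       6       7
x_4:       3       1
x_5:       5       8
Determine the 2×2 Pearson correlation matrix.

Step 1 — column means:
  mean(X_1) = (5 + 4 + 6 + 3 + 5) / 5 = 23/5 = 4.6
  mean(X_2) = (6 + 4 + 7 + 1 + 8) / 5 = 26/5 = 5.2

Step 2 — sample variances and covariances s[i,j] = (1/(n-1)) · Σ_k (x_{k,i} - mean_i) · (x_{k,j} - mean_j), with n-1 = 4:
  s[X_1,X_1] = ((0.4)·(0.4) + (-0.6)·(-0.6) + (1.4)·(1.4) + (-1.6)·(-1.6) + (0.4)·(0.4)) / 4 = 5.2/4 = 1.3
  s[X_1,X_2] = ((0.4)·(0.8) + (-0.6)·(-1.2) + (1.4)·(1.8) + (-1.6)·(-4.2) + (0.4)·(2.8)) / 4 = 11.4/4 = 2.85
  s[X_2,X_2] = ((0.8)·(0.8) + (-1.2)·(-1.2) + (1.8)·(1.8) + (-4.2)·(-4.2) + (2.8)·(2.8)) / 4 = 30.8/4 = 7.7
  Sample standard deviations s_i = √(s[i,i]):
  s(X_1) = √(1.3) = 1.1402
  s(X_2) = √(7.7) = 2.7749

Step 3 — r_{ij} = s_{ij} / (s_i · s_j):
  r[X_1,X_1] = 1 (diagonal).
  r[X_1,X_2] = 2.85 / (1.1402 · 2.7749) = 2.85 / 3.1639 = 0.9008
  r[X_2,X_2] = 1 (diagonal).

R is symmetric with unit diagonal. Assembling:

R = [[1, 0.9008],
 [0.9008, 1]]


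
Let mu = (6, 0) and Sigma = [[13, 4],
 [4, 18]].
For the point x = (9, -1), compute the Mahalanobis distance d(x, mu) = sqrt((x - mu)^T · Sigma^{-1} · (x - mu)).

Step 1 — centre the observation: (x - mu) = (3, -1).

Step 2 — invert Sigma. det(Sigma) = 13·18 - (4)² = 218.
  Sigma^{-1} = (1/det) · [[d, -b], [-b, a]] = [[0.0826, -0.0183],
 [-0.0183, 0.0596]].

Step 3 — form the quadratic (x - mu)^T · Sigma^{-1} · (x - mu):
  Sigma^{-1} · (x - mu) = (0.2661, -0.1147).
  (x - mu)^T · [Sigma^{-1} · (x - mu)] = (3)·(0.2661) + (-1)·(-0.1147) = 0.9128.

Step 4 — take square root: d = √(0.9128) ≈ 0.9554.

d(x, mu) = √(0.9128) ≈ 0.9554


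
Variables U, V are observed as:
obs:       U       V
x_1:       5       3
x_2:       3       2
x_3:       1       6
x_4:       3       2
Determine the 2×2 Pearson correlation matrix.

Step 1 — column means:
  mean(U) = (5 + 3 + 1 + 3) / 4 = 12/4 = 3
  mean(V) = (3 + 2 + 6 + 2) / 4 = 13/4 = 3.25

Step 2 — sample variances and covariances s[i,j] = (1/(n-1)) · Σ_k (x_{k,i} - mean_i) · (x_{k,j} - mean_j), with n-1 = 3:
  s[U,U] = ((2)·(2) + (0)·(0) + (-2)·(-2) + (0)·(0)) / 3 = 8/3 = 2.6667
  s[U,V] = ((2)·(-0.25) + (0)·(-1.25) + (-2)·(2.75) + (0)·(-1.25)) / 3 = -6/3 = -2
  s[V,V] = ((-0.25)·(-0.25) + (-1.25)·(-1.25) + (2.75)·(2.75) + (-1.25)·(-1.25)) / 3 = 10.75/3 = 3.5833
  Sample standard deviations s_i = √(s[i,i]):
  s(U) = √(2.6667) = 1.633
  s(V) = √(3.5833) = 1.893

Step 3 — r_{ij} = s_{ij} / (s_i · s_j):
  r[U,U] = 1 (diagonal).
  r[U,V] = -2 / (1.633 · 1.893) = -2 / 3.0912 = -0.647
  r[V,V] = 1 (diagonal).

R is symmetric with unit diagonal. Assembling:

R = [[1, -0.647],
 [-0.647, 1]]


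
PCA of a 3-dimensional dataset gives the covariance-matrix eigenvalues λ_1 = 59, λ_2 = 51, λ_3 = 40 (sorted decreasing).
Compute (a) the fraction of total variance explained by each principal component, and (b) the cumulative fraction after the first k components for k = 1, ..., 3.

Step 1 — total variance = trace(Sigma) = Σ λ_i = 59 + 51 + 40 = 150.

Step 2 — fraction explained by component i = λ_i / Σ λ:
  PC1: 59/150 = 0.3933
  PC2: 51/150 = 0.34
  PC3: 40/150 = 0.2667

Step 3 — cumulative fraction after k components = (λ_1 + ... + λ_k) / Σ λ:
  k = 1: 59/150 = 0.3933
  k = 2: (59 + 51)/150 = 110/150 = 0.7333
  k = 3: (59 + 51 + 40)/150 = 150/150 = 1

Summary (fraction, with percent):

explained: PC1 0.3933 (39.33%), PC2 0.34 (34%), PC3 0.2667 (26.67%);  cumulative: 0.3933, 0.7333, 1


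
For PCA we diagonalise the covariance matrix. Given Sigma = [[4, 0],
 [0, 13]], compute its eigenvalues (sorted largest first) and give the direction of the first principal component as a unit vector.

Step 1 — characteristic polynomial of 2×2 Sigma:
  det(Sigma - λI) = λ² - trace · λ + det = 0.
  trace = 4 + 13 = 17, det = 4·13 - (0)² = 52.
Step 2 — discriminant:
  Δ = trace² - 4·det = 289 - 208 = 81.
Step 3 — eigenvalues:
  λ = (trace ± √Δ)/2 = (17 ± 9)/2,
  λ_1 = 13,  λ_2 = 4.

Step 4 — unit eigenvector for λ_1: Sigma is diagonal, so its eigenvectors are the coordinate axes. λ_1 = 13 is the diagonal entry on the second coordinate axis, hence
  v_1 = (0, 1) (||v_1|| = 1).

λ_1 = 13,  λ_2 = 4;  v_1 ≈ (0, 1)


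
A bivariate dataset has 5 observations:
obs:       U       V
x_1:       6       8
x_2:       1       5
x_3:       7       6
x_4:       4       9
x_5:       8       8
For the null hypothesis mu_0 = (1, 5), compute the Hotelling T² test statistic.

Step 1 — sample mean vector:
  mean(U) = (6 + 1 + 7 + 4 + 8) / 5 = 26/5 = 5.2
  mean(V) = (8 + 5 + 6 + 9 + 8) / 5 = 36/5 = 7.2
  x̄ = (5.2, 7.2),  deviation x̄ - mu_0 = (5.2, 7.2) - (1, 5) = (4.2, 2.2).

Step 2 — sample covariance matrix, S[i,j] = (1/(n-1)) · Σ_k (x_{k,i} - mean_i) · (x_{k,j} - mean_j), divisor n-1 = 4:
  S[U,U] = ((0.8)·(0.8) + (-4.2)·(-4.2) + (1.8)·(1.8) + (-1.2)·(-1.2) + (2.8)·(2.8)) / 4 = 30.8/4 = 7.7
  S[U,V] = ((0.8)·(0.8) + (-4.2)·(-2.2) + (1.8)·(-1.2) + (-1.2)·(1.8) + (2.8)·(0.8)) / 4 = 7.8/4 = 1.95
  S[V,V] = ((0.8)·(0.8) + (-2.2)·(-2.2) + (-1.2)·(-1.2) + (1.8)·(1.8) + (0.8)·(0.8)) / 4 = 10.8/4 = 2.7
  S = [[7.7, 1.95],
 [1.95, 2.7]].

Step 3 — invert S. det(S) = 7.7·2.7 - (1.95)² = 16.9875.
  S^{-1} = (1/det) · [[d, -b], [-b, a]] = [[0.1589, -0.1148],
 [-0.1148, 0.4533]].

Step 4 — quadratic form (x̄ - mu_0)^T · S^{-1} · (x̄ - mu_0):
  S^{-1} · (x̄ - mu_0) = (0.415, 0.5151),
  (x̄ - mu_0)^T · [...] = (4.2)·(0.415) + (2.2)·(0.5151) = 2.8762.

Step 5 — scale by n: T² = 5 · 2.8762 = 14.3812.

T² ≈ 14.3812


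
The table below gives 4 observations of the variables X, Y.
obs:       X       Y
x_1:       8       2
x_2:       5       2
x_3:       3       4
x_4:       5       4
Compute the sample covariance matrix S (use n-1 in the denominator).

Step 1 — column means:
  mean(X) = (8 + 5 + 3 + 5) / 4 = 21/4 = 5.25
  mean(Y) = (2 + 2 + 4 + 4) / 4 = 12/4 = 3

Step 2 — sample covariance S[i,j] = (1/(n-1)) · Σ_k (x_{k,i} - mean_i) · (x_{k,j} - mean_j), with n-1 = 3.
  S[X,X] = ((2.75)·(2.75) + (-0.25)·(-0.25) + (-2.25)·(-2.25) + (-0.25)·(-0.25)) / 3 = 12.75/3 = 4.25
  S[X,Y] = ((2.75)·(-1) + (-0.25)·(-1) + (-2.25)·(1) + (-0.25)·(1)) / 3 = -5/3 = -1.6667
  S[Y,Y] = ((-1)·(-1) + (-1)·(-1) + (1)·(1) + (1)·(1)) / 3 = 4/3 = 1.3333

S is symmetric (S[j,i] = S[i,j]). Assembling:

S = [[4.25, -1.6667],
 [-1.6667, 1.3333]]


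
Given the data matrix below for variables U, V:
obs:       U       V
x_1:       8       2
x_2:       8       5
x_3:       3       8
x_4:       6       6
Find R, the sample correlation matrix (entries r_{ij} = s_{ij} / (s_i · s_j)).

Step 1 — column means:
  mean(U) = (8 + 8 + 3 + 6) / 4 = 25/4 = 6.25
  mean(V) = (2 + 5 + 8 + 6) / 4 = 21/4 = 5.25

Step 2 — sample variances and covariances s[i,j] = (1/(n-1)) · Σ_k (x_{k,i} - mean_i) · (x_{k,j} - mean_j), with n-1 = 3:
  s[U,U] = ((1.75)·(1.75) + (1.75)·(1.75) + (-3.25)·(-3.25) + (-0.25)·(-0.25)) / 3 = 16.75/3 = 5.5833
  s[U,V] = ((1.75)·(-3.25) + (1.75)·(-0.25) + (-3.25)·(2.75) + (-0.25)·(0.75)) / 3 = -15.25/3 = -5.0833
  s[V,V] = ((-3.25)·(-3.25) + (-0.25)·(-0.25) + (2.75)·(2.75) + (0.75)·(0.75)) / 3 = 18.75/3 = 6.25
  Sample standard deviations s_i = √(s[i,i]):
  s(U) = √(5.5833) = 2.3629
  s(V) = √(6.25) = 2.5

Step 3 — r_{ij} = s_{ij} / (s_i · s_j):
  r[U,U] = 1 (diagonal).
  r[U,V] = -5.0833 / (2.3629 · 2.5) = -5.0833 / 5.9073 = -0.8605
  r[V,V] = 1 (diagonal).

R is symmetric with unit diagonal. Assembling:

R = [[1, -0.8605],
 [-0.8605, 1]]


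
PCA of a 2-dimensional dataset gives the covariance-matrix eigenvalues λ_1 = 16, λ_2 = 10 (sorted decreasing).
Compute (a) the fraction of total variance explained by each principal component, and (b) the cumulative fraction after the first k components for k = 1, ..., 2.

Step 1 — total variance = trace(Sigma) = Σ λ_i = 16 + 10 = 26.

Step 2 — fraction explained by component i = λ_i / Σ λ:
  PC1: 16/26 = 0.6154
  PC2: 10/26 = 0.3846

Step 3 — cumulative fraction after k components = (λ_1 + ... + λ_k) / Σ λ:
  k = 1: 16/26 = 0.6154
  k = 2: (16 + 10)/26 = 26/26 = 1

Summary (fraction, with percent):

explained: PC1 0.6154 (61.54%), PC2 0.3846 (38.46%);  cumulative: 0.6154, 1


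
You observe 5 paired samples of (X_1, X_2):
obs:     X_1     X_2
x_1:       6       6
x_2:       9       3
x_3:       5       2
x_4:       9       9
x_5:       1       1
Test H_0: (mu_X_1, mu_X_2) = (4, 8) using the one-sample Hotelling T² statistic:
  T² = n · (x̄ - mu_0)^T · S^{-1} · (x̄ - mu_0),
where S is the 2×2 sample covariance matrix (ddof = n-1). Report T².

Step 1 — sample mean vector:
  mean(X_1) = (6 + 9 + 5 + 9 + 1) / 5 = 30/5 = 6
  mean(X_2) = (6 + 3 + 2 + 9 + 1) / 5 = 21/5 = 4.2
  x̄ = (6, 4.2),  deviation x̄ - mu_0 = (6, 4.2) - (4, 8) = (2, -3.8).

Step 2 — sample covariance matrix, S[i,j] = (1/(n-1)) · Σ_k (x_{k,i} - mean_i) · (x_{k,j} - mean_j), divisor n-1 = 4:
  S[X_1,X_1] = ((0)·(0) + (3)·(3) + (-1)·(-1) + (3)·(3) + (-5)·(-5)) / 4 = 44/4 = 11
  S[X_1,X_2] = ((0)·(1.8) + (3)·(-1.2) + (-1)·(-2.2) + (3)·(4.8) + (-5)·(-3.2)) / 4 = 29/4 = 7.25
  S[X_2,X_2] = ((1.8)·(1.8) + (-1.2)·(-1.2) + (-2.2)·(-2.2) + (4.8)·(4.8) + (-3.2)·(-3.2)) / 4 = 42.8/4 = 10.7
  S = [[11, 7.25],
 [7.25, 10.7]].

Step 3 — invert S. det(S) = 11·10.7 - (7.25)² = 65.1375.
  S^{-1} = (1/det) · [[d, -b], [-b, a]] = [[0.1643, -0.1113],
 [-0.1113, 0.1689]].

Step 4 — quadratic form (x̄ - mu_0)^T · S^{-1} · (x̄ - mu_0):
  S^{-1} · (x̄ - mu_0) = (0.7515, -0.8643),
  (x̄ - mu_0)^T · [...] = (2)·(0.7515) + (-3.8)·(-0.8643) = 4.7874.

Step 5 — scale by n: T² = 5 · 4.7874 = 23.9371.

T² ≈ 23.9371


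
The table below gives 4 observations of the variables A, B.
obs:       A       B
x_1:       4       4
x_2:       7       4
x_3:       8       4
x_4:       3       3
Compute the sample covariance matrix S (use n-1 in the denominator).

Step 1 — column means:
  mean(A) = (4 + 7 + 8 + 3) / 4 = 22/4 = 5.5
  mean(B) = (4 + 4 + 4 + 3) / 4 = 15/4 = 3.75

Step 2 — sample covariance S[i,j] = (1/(n-1)) · Σ_k (x_{k,i} - mean_i) · (x_{k,j} - mean_j), with n-1 = 3.
  S[A,A] = ((-1.5)·(-1.5) + (1.5)·(1.5) + (2.5)·(2.5) + (-2.5)·(-2.5)) / 3 = 17/3 = 5.6667
  S[A,B] = ((-1.5)·(0.25) + (1.5)·(0.25) + (2.5)·(0.25) + (-2.5)·(-0.75)) / 3 = 2.5/3 = 0.8333
  S[B,B] = ((0.25)·(0.25) + (0.25)·(0.25) + (0.25)·(0.25) + (-0.75)·(-0.75)) / 3 = 0.75/3 = 0.25

S is symmetric (S[j,i] = S[i,j]). Assembling:

S = [[5.6667, 0.8333],
 [0.8333, 0.25]]


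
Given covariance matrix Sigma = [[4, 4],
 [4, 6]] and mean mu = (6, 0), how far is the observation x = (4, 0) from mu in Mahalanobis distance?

Step 1 — centre the observation: (x - mu) = (-2, 0).

Step 2 — invert Sigma. det(Sigma) = 4·6 - (4)² = 8.
  Sigma^{-1} = (1/det) · [[d, -b], [-b, a]] = [[0.75, -0.5],
 [-0.5, 0.5]].

Step 3 — form the quadratic (x - mu)^T · Sigma^{-1} · (x - mu):
  Sigma^{-1} · (x - mu) = (-1.5, 1).
  (x - mu)^T · [Sigma^{-1} · (x - mu)] = (-2)·(-1.5) + (0)·(1) = 3.

Step 4 — take square root: d = √(3) ≈ 1.7321.

d(x, mu) = √(3) ≈ 1.7321


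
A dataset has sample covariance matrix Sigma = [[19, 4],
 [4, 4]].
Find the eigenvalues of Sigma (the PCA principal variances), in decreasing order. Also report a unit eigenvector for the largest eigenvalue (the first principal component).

Step 1 — characteristic polynomial of 2×2 Sigma:
  det(Sigma - λI) = λ² - trace · λ + det = 0.
  trace = 19 + 4 = 23, det = 19·4 - (4)² = 60.
Step 2 — discriminant:
  Δ = trace² - 4·det = 529 - 240 = 289.
Step 3 — eigenvalues:
  λ = (trace ± √Δ)/2 = (23 ± 17)/2,
  λ_1 = 20,  λ_2 = 3.

Step 4 — unit eigenvector for λ_1: solve (Sigma - λ_1 I)v = 0. First row:
  (19 - 20)·v_x + (4)·v_y = 0, i.e. (-1)·v_x + (4)·v_y = 0,
  so v ∝ (b, λ_1 - a) = (4, 1) = u.
  ||u|| = √((4)² + (1)²) = √(17) ≈ 4.1231,
  v_1 = u/||u|| ≈ (0.9701, 0.2425) (||v_1|| = 1).

λ_1 = 20,  λ_2 = 3;  v_1 ≈ (0.9701, 0.2425)


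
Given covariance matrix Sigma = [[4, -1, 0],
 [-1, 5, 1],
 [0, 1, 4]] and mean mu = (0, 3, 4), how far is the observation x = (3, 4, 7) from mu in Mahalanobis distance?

Step 1 — centre the observation: (x - mu) = (3, 1, 3).

Step 2 — invert Sigma (cofactor / det for 3×3, or solve directly):
  Sigma^{-1} = [[0.2639, 0.0556, -0.0139],
 [0.0556, 0.2222, -0.0556],
 [-0.0139, -0.0556, 0.2639]].

Step 3 — form the quadratic (x - mu)^T · Sigma^{-1} · (x - mu):
  Sigma^{-1} · (x - mu) = (0.8056, 0.2222, 0.6944).
  (x - mu)^T · [Sigma^{-1} · (x - mu)] = (3)·(0.8056) + (1)·(0.2222) + (3)·(0.6944) = 4.7222.

Step 4 — take square root: d = √(4.7222) ≈ 2.1731.

d(x, mu) = √(4.7222) ≈ 2.1731


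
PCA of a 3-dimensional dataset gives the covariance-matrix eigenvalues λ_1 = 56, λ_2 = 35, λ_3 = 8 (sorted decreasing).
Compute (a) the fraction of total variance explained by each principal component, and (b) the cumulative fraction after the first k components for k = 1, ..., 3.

Step 1 — total variance = trace(Sigma) = Σ λ_i = 56 + 35 + 8 = 99.

Step 2 — fraction explained by component i = λ_i / Σ λ:
  PC1: 56/99 = 0.5657
  PC2: 35/99 = 0.3535
  PC3: 8/99 = 0.0808

Step 3 — cumulative fraction after k components = (λ_1 + ... + λ_k) / Σ λ:
  k = 1: 56/99 = 0.5657
  k = 2: (56 + 35)/99 = 91/99 = 0.9192
  k = 3: (56 + 35 + 8)/99 = 99/99 = 1

Summary (fraction, with percent):

explained: PC1 0.5657 (56.57%), PC2 0.3535 (35.35%), PC3 0.0808 (8.08%);  cumulative: 0.5657, 0.9192, 1


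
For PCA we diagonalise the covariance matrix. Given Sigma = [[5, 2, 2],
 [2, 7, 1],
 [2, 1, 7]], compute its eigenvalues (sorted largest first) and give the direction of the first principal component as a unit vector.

Step 1 — characteristic polynomial p(λ) = det(λI - Sigma) = λ³ - tr·λ² + c_1·λ - det, where tr = trace, c_1 = sum of the principal 2×2 minors, det = det(Sigma):
  tr = 5 + 7 + 7 = 19,
  c_1 = (5·7 - (2)²) + (5·7 - (2)²) + (7·7 - (1)²) = 31 + 31 + 48 = 110,
  det = 5·(7·7 - (1)²) - (2)·((2)·7 - (1)·(2)) + (2)·((2)·(1) - 7·(2)) = 5·(48) - (2)·(12) + (2)·(-12) = 192.
  So p(λ) = λ³ - 19λ² + 110λ - 192.
Step 2 — look for an integer root (rational root theorem: any rational root is an integer divisor of 192). Testing λ = 6:
  p(6) = 216 - 684 + 660 - 192 = 0  ✓
  Dividing out (λ - 6): p(λ) = (λ - 6)(λ² - 13λ + 32).
Step 3 — remaining eigenvalues from the quadratic λ² - 13λ + 32 = 0:
  Δ = 13² - 4·32 = 169 - 128 = 41,  λ = (13 ± √41)/2 = (13 ± 6.4031)/2 ≈ 9.7016 or 3.2984.
  Sorted: λ_1 = 9.7016,  λ_2 = 6,  λ_3 = 3.2984  (check: sum = 19 = tr ✓).

Step 4 — unit eigenvector for λ_1 ≈ 9.7016: v spans the null space of (Sigma - λ_1 I), whose rows are
  r_1 = (-4.7016, 2, 2),  r_2 = (2, -2.7016, 1),  r_3 = (2, 1, -2.7016).
  v is orthogonal to every row, so take v ∝ r_1 × r_2 = ((2)·(1) - (2)·(-2.7016), (2)·(2) - (-4.7016)·(1), (-4.7016)·(-2.7016) - (2)·(2)) ≈ (7.4031, 8.7016, 8.7016).
  Let u = (7.4031, 8.7016, 8.7016).
  ||u|| = √((7.4031)² + (8.7016)² + (8.7016)²) = √(206.2406) ≈ 14.3611,  v_1 = u/||u|| ≈ (0.5155, 0.6059, 0.6059) (||v_1|| = 1).

λ_1 = 9.7016,  λ_2 = 6,  λ_3 = 3.2984;  v_1 ≈ (0.5155, 0.6059, 0.6059)


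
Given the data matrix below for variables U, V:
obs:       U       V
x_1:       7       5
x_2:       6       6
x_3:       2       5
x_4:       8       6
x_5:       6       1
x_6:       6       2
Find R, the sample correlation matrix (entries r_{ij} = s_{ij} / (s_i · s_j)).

Step 1 — column means:
  mean(U) = (7 + 6 + 2 + 8 + 6 + 6) / 6 = 35/6 = 5.8333
  mean(V) = (5 + 6 + 5 + 6 + 1 + 2) / 6 = 25/6 = 4.1667

Step 2 — sample variances and covariances s[i,j] = (1/(n-1)) · Σ_k (x_{k,i} - mean_i) · (x_{k,j} - mean_j), with n-1 = 5:
  s[U,U] = ((1.1667)·(1.1667) + (0.1667)·(0.1667) + (-3.8333)·(-3.8333) + (2.1667)·(2.1667) + (0.1667)·(0.1667) + (0.1667)·(0.1667)) / 5 = 20.8333/5 = 4.1667
  s[U,V] = ((1.1667)·(0.8333) + (0.1667)·(1.8333) + (-3.8333)·(0.8333) + (2.1667)·(1.8333) + (0.1667)·(-3.1667) + (0.1667)·(-2.1667)) / 5 = 1.1667/5 = 0.2333
  s[V,V] = ((0.8333)·(0.8333) + (1.8333)·(1.8333) + (0.8333)·(0.8333) + (1.8333)·(1.8333) + (-3.1667)·(-3.1667) + (-2.1667)·(-2.1667)) / 5 = 22.8333/5 = 4.5667
  Sample standard deviations s_i = √(s[i,i]):
  s(U) = √(4.1667) = 2.0412
  s(V) = √(4.5667) = 2.137

Step 3 — r_{ij} = s_{ij} / (s_i · s_j):
  r[U,U] = 1 (diagonal).
  r[U,V] = 0.2333 / (2.0412 · 2.137) = 0.2333 / 4.3621 = 0.0535
  r[V,V] = 1 (diagonal).

R is symmetric with unit diagonal. Assembling:

R = [[1, 0.0535],
 [0.0535, 1]]


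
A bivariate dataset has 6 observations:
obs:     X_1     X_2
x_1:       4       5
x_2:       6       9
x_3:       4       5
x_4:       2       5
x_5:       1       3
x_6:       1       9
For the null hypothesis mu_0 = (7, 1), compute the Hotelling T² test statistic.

Step 1 — sample mean vector:
  mean(X_1) = (4 + 6 + 4 + 2 + 1 + 1) / 6 = 18/6 = 3
  mean(X_2) = (5 + 9 + 5 + 5 + 3 + 9) / 6 = 36/6 = 6
  x̄ = (3, 6),  deviation x̄ - mu_0 = (3, 6) - (7, 1) = (-4, 5).

Step 2 — sample covariance matrix, S[i,j] = (1/(n-1)) · Σ_k (x_{k,i} - mean_i) · (x_{k,j} - mean_j), divisor n-1 = 5:
  S[X_1,X_1] = ((1)·(1) + (3)·(3) + (1)·(1) + (-1)·(-1) + (-2)·(-2) + (-2)·(-2)) / 5 = 20/5 = 4
  S[X_1,X_2] = ((1)·(-1) + (3)·(3) + (1)·(-1) + (-1)·(-1) + (-2)·(-3) + (-2)·(3)) / 5 = 8/5 = 1.6
  S[X_2,X_2] = ((-1)·(-1) + (3)·(3) + (-1)·(-1) + (-1)·(-1) + (-3)·(-3) + (3)·(3)) / 5 = 30/5 = 6
  S = [[4, 1.6],
 [1.6, 6]].

Step 3 — invert S. det(S) = 4·6 - (1.6)² = 21.44.
  S^{-1} = (1/det) · [[d, -b], [-b, a]] = [[0.2799, -0.0746],
 [-0.0746, 0.1866]].

Step 4 — quadratic form (x̄ - mu_0)^T · S^{-1} · (x̄ - mu_0):
  S^{-1} · (x̄ - mu_0) = (-1.4925, 1.2313),
  (x̄ - mu_0)^T · [...] = (-4)·(-1.4925) + (5)·(1.2313) = 12.1269.

Step 5 — scale by n: T² = 6 · 12.1269 = 72.7612.

T² ≈ 72.7612


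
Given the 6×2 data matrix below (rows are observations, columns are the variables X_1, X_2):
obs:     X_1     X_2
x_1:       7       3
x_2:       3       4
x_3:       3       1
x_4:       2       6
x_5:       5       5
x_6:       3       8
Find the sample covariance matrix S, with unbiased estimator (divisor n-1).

Step 1 — column means:
  mean(X_1) = (7 + 3 + 3 + 2 + 5 + 3) / 6 = 23/6 = 3.8333
  mean(X_2) = (3 + 4 + 1 + 6 + 5 + 8) / 6 = 27/6 = 4.5

Step 2 — sample covariance S[i,j] = (1/(n-1)) · Σ_k (x_{k,i} - mean_i) · (x_{k,j} - mean_j), with n-1 = 5.
  S[X_1,X_1] = ((3.1667)·(3.1667) + (-0.8333)·(-0.8333) + (-0.8333)·(-0.8333) + (-1.8333)·(-1.8333) + (1.1667)·(1.1667) + (-0.8333)·(-0.8333)) / 5 = 16.8333/5 = 3.3667
  S[X_1,X_2] = ((3.1667)·(-1.5) + (-0.8333)·(-0.5) + (-0.8333)·(-3.5) + (-1.8333)·(1.5) + (1.1667)·(0.5) + (-0.8333)·(3.5)) / 5 = -6.5/5 = -1.3
  S[X_2,X_2] = ((-1.5)·(-1.5) + (-0.5)·(-0.5) + (-3.5)·(-3.5) + (1.5)·(1.5) + (0.5)·(0.5) + (3.5)·(3.5)) / 5 = 29.5/5 = 5.9

S is symmetric (S[j,i] = S[i,j]). Assembling:

S = [[3.3667, -1.3],
 [-1.3, 5.9]]


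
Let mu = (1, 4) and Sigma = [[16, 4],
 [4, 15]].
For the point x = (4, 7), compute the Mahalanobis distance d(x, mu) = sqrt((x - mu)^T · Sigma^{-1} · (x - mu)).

Step 1 — centre the observation: (x - mu) = (3, 3).

Step 2 — invert Sigma. det(Sigma) = 16·15 - (4)² = 224.
  Sigma^{-1} = (1/det) · [[d, -b], [-b, a]] = [[0.067, -0.0179],
 [-0.0179, 0.0714]].

Step 3 — form the quadratic (x - mu)^T · Sigma^{-1} · (x - mu):
  Sigma^{-1} · (x - mu) = (0.1473, 0.1607).
  (x - mu)^T · [Sigma^{-1} · (x - mu)] = (3)·(0.1473) + (3)·(0.1607) = 0.9241.

Step 4 — take square root: d = √(0.9241) ≈ 0.9613.

d(x, mu) = √(0.9241) ≈ 0.9613


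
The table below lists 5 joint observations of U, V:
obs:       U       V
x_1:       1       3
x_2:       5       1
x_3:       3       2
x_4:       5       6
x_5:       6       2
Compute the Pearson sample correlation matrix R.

Step 1 — column means:
  mean(U) = (1 + 5 + 3 + 5 + 6) / 5 = 20/5 = 4
  mean(V) = (3 + 1 + 2 + 6 + 2) / 5 = 14/5 = 2.8

Step 2 — sample variances and covariances s[i,j] = (1/(n-1)) · Σ_k (x_{k,i} - mean_i) · (x_{k,j} - mean_j), with n-1 = 4:
  s[U,U] = ((-3)·(-3) + (1)·(1) + (-1)·(-1) + (1)·(1) + (2)·(2)) / 4 = 16/4 = 4
  s[U,V] = ((-3)·(0.2) + (1)·(-1.8) + (-1)·(-0.8) + (1)·(3.2) + (2)·(-0.8)) / 4 = 0/4 = 0
  s[V,V] = ((0.2)·(0.2) + (-1.8)·(-1.8) + (-0.8)·(-0.8) + (3.2)·(3.2) + (-0.8)·(-0.8)) / 4 = 14.8/4 = 3.7
  Sample standard deviations s_i = √(s[i,i]):
  s(U) = √(4) = 2
  s(V) = √(3.7) = 1.9235

Step 3 — r_{ij} = s_{ij} / (s_i · s_j):
  r[U,U] = 1 (diagonal).
  r[U,V] = 0 / (2 · 1.9235) = 0 / 3.8471 = 0
  r[V,V] = 1 (diagonal).

R is symmetric with unit diagonal. Assembling:

R = [[1, 0],
 [0, 1]]


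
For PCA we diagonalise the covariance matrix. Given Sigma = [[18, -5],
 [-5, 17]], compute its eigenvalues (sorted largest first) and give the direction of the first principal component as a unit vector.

Step 1 — characteristic polynomial of 2×2 Sigma:
  det(Sigma - λI) = λ² - trace · λ + det = 0.
  trace = 18 + 17 = 35, det = 18·17 - (-5)² = 281.
Step 2 — discriminant:
  Δ = trace² - 4·det = 1225 - 1124 = 101.
Step 3 — eigenvalues:
  λ = (trace ± √Δ)/2 = (35 ± 10.0499)/2,
  λ_1 = 22.5249,  λ_2 = 12.4751.

Step 4 — unit eigenvector for λ_1: solve (Sigma - λ_1 I)v = 0. First row:
  (18 - 22.5249)·v_x + (-5)·v_y = 0, i.e. (-4.5249)·v_x + (-5)·v_y = 0,
  so v ∝ (b, λ_1 - a) = (-5, 4.5249); multiply by -1 so the first entry is positive: u = (5, -4.5249).
  ||u|| = √((5)² + (-4.5249)²) = √(45.4751) ≈ 6.7435,
  v_1 = u/||u|| ≈ (0.7415, -0.671) (||v_1|| = 1).

λ_1 = 22.5249,  λ_2 = 12.4751;  v_1 ≈ (0.7415, -0.671)


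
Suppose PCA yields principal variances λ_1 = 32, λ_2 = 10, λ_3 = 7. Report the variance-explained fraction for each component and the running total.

Step 1 — total variance = trace(Sigma) = Σ λ_i = 32 + 10 + 7 = 49.

Step 2 — fraction explained by component i = λ_i / Σ λ:
  PC1: 32/49 = 0.6531
  PC2: 10/49 = 0.2041
  PC3: 7/49 = 0.1429

Step 3 — cumulative fraction after k components = (λ_1 + ... + λ_k) / Σ λ:
  k = 1: 32/49 = 0.6531
  k = 2: (32 + 10)/49 = 42/49 = 0.8571
  k = 3: (32 + 10 + 7)/49 = 49/49 = 1

Summary (fraction, with percent):

explained: PC1 0.6531 (65.31%), PC2 0.2041 (20.41%), PC3 0.1429 (14.29%);  cumulative: 0.6531, 0.8571, 1


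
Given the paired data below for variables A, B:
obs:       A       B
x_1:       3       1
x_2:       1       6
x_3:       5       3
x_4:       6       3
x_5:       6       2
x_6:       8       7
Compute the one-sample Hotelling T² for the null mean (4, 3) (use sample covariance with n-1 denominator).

Step 1 — sample mean vector:
  mean(A) = (3 + 1 + 5 + 6 + 6 + 8) / 6 = 29/6 = 4.8333
  mean(B) = (1 + 6 + 3 + 3 + 2 + 7) / 6 = 22/6 = 3.6667
  x̄ = (4.8333, 3.6667),  deviation x̄ - mu_0 = (4.8333, 3.6667) - (4, 3) = (0.8333, 0.6667).

Step 2 — sample covariance matrix, S[i,j] = (1/(n-1)) · Σ_k (x_{k,i} - mean_i) · (x_{k,j} - mean_j), divisor n-1 = 5:
  S[A,A] = ((-1.8333)·(-1.8333) + (-3.8333)·(-3.8333) + (0.1667)·(0.1667) + (1.1667)·(1.1667) + (1.1667)·(1.1667) + (3.1667)·(3.1667)) / 5 = 30.8333/5 = 6.1667
  S[A,B] = ((-1.8333)·(-2.6667) + (-3.8333)·(2.3333) + (0.1667)·(-0.6667) + (1.1667)·(-0.6667) + (1.1667)·(-1.6667) + (3.1667)·(3.3333)) / 5 = 3.6667/5 = 0.7333
  S[B,B] = ((-2.6667)·(-2.6667) + (2.3333)·(2.3333) + (-0.6667)·(-0.6667) + (-0.6667)·(-0.6667) + (-1.6667)·(-1.6667) + (3.3333)·(3.3333)) / 5 = 27.3333/5 = 5.4667
  S = [[6.1667, 0.7333],
 [0.7333, 5.4667]].

Step 3 — invert S. det(S) = 6.1667·5.4667 - (0.7333)² = 33.1733.
  S^{-1} = (1/det) · [[d, -b], [-b, a]] = [[0.1648, -0.0221],
 [-0.0221, 0.1859]].

Step 4 — quadratic form (x̄ - mu_0)^T · S^{-1} · (x̄ - mu_0):
  S^{-1} · (x̄ - mu_0) = (0.1226, 0.1055),
  (x̄ - mu_0)^T · [...] = (0.8333)·(0.1226) + (0.6667)·(0.1055) = 0.1725.

Step 5 — scale by n: T² = 6 · 0.1725 = 1.035.

T² ≈ 1.035


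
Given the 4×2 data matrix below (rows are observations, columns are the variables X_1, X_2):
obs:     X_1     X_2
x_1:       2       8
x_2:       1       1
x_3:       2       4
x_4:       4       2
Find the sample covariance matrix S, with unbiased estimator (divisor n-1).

Step 1 — column means:
  mean(X_1) = (2 + 1 + 2 + 4) / 4 = 9/4 = 2.25
  mean(X_2) = (8 + 1 + 4 + 2) / 4 = 15/4 = 3.75

Step 2 — sample covariance S[i,j] = (1/(n-1)) · Σ_k (x_{k,i} - mean_i) · (x_{k,j} - mean_j), with n-1 = 3.
  S[X_1,X_1] = ((-0.25)·(-0.25) + (-1.25)·(-1.25) + (-0.25)·(-0.25) + (1.75)·(1.75)) / 3 = 4.75/3 = 1.5833
  S[X_1,X_2] = ((-0.25)·(4.25) + (-1.25)·(-2.75) + (-0.25)·(0.25) + (1.75)·(-1.75)) / 3 = -0.75/3 = -0.25
  S[X_2,X_2] = ((4.25)·(4.25) + (-2.75)·(-2.75) + (0.25)·(0.25) + (-1.75)·(-1.75)) / 3 = 28.75/3 = 9.5833

S is symmetric (S[j,i] = S[i,j]). Assembling:

S = [[1.5833, -0.25],
 [-0.25, 9.5833]]


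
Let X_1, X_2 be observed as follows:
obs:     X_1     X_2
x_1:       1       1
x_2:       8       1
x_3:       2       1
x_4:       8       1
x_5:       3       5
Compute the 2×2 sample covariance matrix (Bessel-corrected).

Step 1 — column means:
  mean(X_1) = (1 + 8 + 2 + 8 + 3) / 5 = 22/5 = 4.4
  mean(X_2) = (1 + 1 + 1 + 1 + 5) / 5 = 9/5 = 1.8

Step 2 — sample covariance S[i,j] = (1/(n-1)) · Σ_k (x_{k,i} - mean_i) · (x_{k,j} - mean_j), with n-1 = 4.
  S[X_1,X_1] = ((-3.4)·(-3.4) + (3.6)·(3.6) + (-2.4)·(-2.4) + (3.6)·(3.6) + (-1.4)·(-1.4)) / 4 = 45.2/4 = 11.3
  S[X_1,X_2] = ((-3.4)·(-0.8) + (3.6)·(-0.8) + (-2.4)·(-0.8) + (3.6)·(-0.8) + (-1.4)·(3.2)) / 4 = -5.6/4 = -1.4
  S[X_2,X_2] = ((-0.8)·(-0.8) + (-0.8)·(-0.8) + (-0.8)·(-0.8) + (-0.8)·(-0.8) + (3.2)·(3.2)) / 4 = 12.8/4 = 3.2

S is symmetric (S[j,i] = S[i,j]). Assembling:

S = [[11.3, -1.4],
 [-1.4, 3.2]]
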